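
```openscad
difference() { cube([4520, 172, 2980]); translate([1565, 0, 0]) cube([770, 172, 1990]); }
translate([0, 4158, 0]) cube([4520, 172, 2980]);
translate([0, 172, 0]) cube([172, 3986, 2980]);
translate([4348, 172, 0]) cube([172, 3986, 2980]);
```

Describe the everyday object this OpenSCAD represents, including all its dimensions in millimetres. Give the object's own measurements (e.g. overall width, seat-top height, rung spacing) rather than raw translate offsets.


A single room: four walls, each 2980 mm tall and 172 mm thick, enclosing an outside footprint 4520×4330 mm (x × y), no floor or roof. The front and back walls (−y and +y sides) run the full x-width; the side walls fit between their inner faces. A door opening 770 mm wide and 1990 mm tall is cut through the front wall from the floor up, its −x edge 1565 mm from the wall's −x end.


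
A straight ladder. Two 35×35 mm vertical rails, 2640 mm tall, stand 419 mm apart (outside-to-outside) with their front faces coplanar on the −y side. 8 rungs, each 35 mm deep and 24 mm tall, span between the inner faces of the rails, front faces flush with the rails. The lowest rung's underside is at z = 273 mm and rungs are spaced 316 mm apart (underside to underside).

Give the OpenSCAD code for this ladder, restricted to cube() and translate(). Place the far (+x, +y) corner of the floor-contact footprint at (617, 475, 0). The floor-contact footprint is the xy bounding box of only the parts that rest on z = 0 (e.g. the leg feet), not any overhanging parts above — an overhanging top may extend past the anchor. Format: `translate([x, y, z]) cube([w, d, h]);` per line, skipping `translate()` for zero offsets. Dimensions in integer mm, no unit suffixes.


// rung span = 419 - 2*35 = 349
// rung[k] z = 273 + k*316
translate([198, 440, 0]) cube([35, 35, 2640]);
translate([582, 440, 0]) cube([35, 35, 2640]);
translate([233, 440, 273]) cube([349, 35, 24]);
translate([233, 440, 589]) cube([349, 35, 24]);
translate([233, 440, 905]) cube([349, 35, 24]);
translate([233, 440, 1221]) cube([349, 35, 24]);
translate([233, 440, 1537]) cube([349, 35, 24]);
translate([233, 440, 1853]) cube([349, 35, 24]);
translate([233, 440, 2169]) cube([349, 35, 24]);
translate([233, 440, 2485]) cube([349, 35, 24]);


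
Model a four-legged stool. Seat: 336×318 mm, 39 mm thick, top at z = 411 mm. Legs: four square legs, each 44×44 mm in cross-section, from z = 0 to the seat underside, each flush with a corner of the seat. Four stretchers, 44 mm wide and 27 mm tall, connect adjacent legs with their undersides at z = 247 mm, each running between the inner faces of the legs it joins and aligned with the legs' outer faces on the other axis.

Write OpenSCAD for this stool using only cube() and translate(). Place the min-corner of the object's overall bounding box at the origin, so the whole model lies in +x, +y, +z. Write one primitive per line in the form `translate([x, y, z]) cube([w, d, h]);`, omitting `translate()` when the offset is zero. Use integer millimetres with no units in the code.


// leg_h = 411 - 39 = 372
// stretcher span = 336 - 2*44 = 248
translate([0, 0, 372]) cube([336, 318, 39]);
cube([44, 44, 372]);
translate([292, 0, 0]) cube([44, 44, 372]);
translate([0, 274, 0]) cube([44, 44, 372]);
translate([292, 274, 0]) cube([44, 44, 372]);
translate([44, 0, 247]) cube([248, 44, 27]);
translate([44, 274, 247]) cube([248, 44, 27]);
translate([0, 44, 247]) cube([44, 230, 27]);
translate([292, 44, 247]) cube([44, 230, 27]);


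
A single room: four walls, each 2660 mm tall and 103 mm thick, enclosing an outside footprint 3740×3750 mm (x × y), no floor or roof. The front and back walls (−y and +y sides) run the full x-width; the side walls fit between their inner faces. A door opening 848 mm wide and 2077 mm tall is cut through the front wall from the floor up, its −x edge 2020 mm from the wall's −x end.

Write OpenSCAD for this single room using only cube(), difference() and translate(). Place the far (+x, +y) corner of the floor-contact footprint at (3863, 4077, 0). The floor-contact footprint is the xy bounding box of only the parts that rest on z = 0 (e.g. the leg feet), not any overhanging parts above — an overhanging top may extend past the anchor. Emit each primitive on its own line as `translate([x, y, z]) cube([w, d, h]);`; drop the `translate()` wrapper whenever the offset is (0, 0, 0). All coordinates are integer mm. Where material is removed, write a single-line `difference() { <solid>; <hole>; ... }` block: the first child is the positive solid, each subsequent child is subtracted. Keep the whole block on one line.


difference() { translate([123, 327, 0]) cube([3740, 103, 2660]); translate([2143, 327, 0]) cube([848, 103, 2077]); }
translate([123, 3974, 0]) cube([3740, 103, 2660]);
translate([123, 430, 0]) cube([103, 3544, 2660]);
translate([3760, 430, 0]) cube([103, 3544, 2660]);


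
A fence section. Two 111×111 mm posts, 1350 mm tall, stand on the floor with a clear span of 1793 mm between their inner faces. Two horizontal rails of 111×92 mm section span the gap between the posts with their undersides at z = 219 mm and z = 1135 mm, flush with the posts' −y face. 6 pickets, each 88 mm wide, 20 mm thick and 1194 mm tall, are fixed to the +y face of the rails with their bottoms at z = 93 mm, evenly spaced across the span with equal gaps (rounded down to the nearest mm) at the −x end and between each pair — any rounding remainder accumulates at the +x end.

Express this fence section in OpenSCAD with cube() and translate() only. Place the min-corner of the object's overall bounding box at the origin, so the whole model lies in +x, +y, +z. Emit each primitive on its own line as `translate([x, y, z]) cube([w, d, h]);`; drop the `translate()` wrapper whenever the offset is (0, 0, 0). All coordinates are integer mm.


cube([111, 111, 1350]);
translate([1904, 0, 0]) cube([111, 111, 1350]);
translate([111, 0, 219]) cube([1793, 111, 92]);
translate([111, 0, 1135]) cube([1793, 111, 92]);
translate([291, 111, 93]) cube([88, 20, 1194]);
translate([559, 111, 93]) cube([88, 20, 1194]);
translate([827, 111, 93]) cube([88, 20, 1194]);
translate([1095, 111, 93]) cube([88, 20, 1194]);
translate([1363, 111, 93]) cube([88, 20, 1194]);
translate([1631, 111, 93]) cube([88, 20, 1194]);


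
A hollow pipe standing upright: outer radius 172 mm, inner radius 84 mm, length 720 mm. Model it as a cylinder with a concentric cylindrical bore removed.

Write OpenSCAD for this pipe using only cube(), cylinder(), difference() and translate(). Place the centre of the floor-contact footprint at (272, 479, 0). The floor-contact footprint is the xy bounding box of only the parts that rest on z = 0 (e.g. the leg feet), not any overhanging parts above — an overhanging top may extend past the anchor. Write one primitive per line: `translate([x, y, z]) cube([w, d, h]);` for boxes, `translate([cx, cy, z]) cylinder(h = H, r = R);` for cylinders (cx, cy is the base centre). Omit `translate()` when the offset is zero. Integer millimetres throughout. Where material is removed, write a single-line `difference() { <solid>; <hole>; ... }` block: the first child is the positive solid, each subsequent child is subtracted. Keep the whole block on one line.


difference() { translate([272, 479, 0]) cylinder(h = 720, r = 172); translate([272, 479, 0]) cylinder(h = 720, r = 84); }


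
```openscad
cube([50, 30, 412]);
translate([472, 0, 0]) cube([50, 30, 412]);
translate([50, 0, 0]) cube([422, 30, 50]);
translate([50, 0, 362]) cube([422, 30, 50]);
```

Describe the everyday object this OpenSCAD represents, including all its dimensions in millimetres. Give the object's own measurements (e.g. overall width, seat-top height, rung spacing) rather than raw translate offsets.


A rectangular picture frame lying in the x–z plane (depth along y). The opening is 422 mm wide (x) by 312 mm tall (z), surrounded by a border 50 mm wide on all four sides. The frame is 30 mm deep and is made of two full-height vertical stiles with two horizontal rails fitted between them.


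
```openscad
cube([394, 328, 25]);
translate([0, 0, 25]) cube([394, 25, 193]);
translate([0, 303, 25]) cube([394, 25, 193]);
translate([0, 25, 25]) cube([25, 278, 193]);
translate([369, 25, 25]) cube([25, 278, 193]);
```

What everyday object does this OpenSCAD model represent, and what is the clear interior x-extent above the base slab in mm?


An open box. The internal width is 344 mm.

A 394×328 base slab with four walls standing on it — an open box. The base is 394 mm wide and the walls are 25 mm thick, so the internal width is 394 − 2 × 25 = 344 mm.


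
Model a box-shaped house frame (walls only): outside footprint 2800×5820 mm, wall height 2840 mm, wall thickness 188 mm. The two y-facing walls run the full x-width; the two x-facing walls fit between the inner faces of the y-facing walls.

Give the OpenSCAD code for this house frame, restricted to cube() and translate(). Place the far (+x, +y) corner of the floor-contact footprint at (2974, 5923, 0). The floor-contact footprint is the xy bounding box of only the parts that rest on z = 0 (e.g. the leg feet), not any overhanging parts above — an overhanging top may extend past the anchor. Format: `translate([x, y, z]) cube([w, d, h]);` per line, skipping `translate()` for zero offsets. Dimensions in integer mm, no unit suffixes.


translate([174, 103, 0]) cube([2800, 188, 2840]);
translate([174, 5735, 0]) cube([2800, 188, 2840]);
translate([174, 291, 0]) cube([188, 5444, 2840]);
translate([2786, 291, 0]) cube([188, 5444, 2840]);


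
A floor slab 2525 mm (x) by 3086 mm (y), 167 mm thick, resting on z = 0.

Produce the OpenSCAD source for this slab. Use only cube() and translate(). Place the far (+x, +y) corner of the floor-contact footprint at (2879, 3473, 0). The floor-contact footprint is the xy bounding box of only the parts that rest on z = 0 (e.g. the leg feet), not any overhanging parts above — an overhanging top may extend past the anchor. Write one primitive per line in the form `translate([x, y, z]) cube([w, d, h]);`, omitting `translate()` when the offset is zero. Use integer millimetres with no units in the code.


translate([354, 387, 0]) cube([2525, 3086, 167]);


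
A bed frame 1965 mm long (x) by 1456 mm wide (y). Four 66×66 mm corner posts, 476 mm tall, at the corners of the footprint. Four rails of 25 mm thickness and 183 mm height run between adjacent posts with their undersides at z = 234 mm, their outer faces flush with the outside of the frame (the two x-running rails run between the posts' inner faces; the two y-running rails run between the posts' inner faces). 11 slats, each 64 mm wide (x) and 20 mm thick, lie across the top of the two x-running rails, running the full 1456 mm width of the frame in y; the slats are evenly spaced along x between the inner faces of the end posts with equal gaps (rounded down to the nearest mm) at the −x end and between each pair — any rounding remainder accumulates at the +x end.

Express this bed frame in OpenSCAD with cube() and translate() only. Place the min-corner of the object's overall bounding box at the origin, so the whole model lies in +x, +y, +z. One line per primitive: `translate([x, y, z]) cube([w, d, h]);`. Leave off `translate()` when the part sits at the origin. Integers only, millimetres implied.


cube([66, 66, 476]);
translate([0, 1390, 0]) cube([66, 66, 476]);
translate([1899, 0, 0]) cube([66, 66, 476]);
translate([1899, 1390, 0]) cube([66, 66, 476]);
translate([66, 0, 234]) cube([1833, 25, 183]);
translate([66, 1431, 234]) cube([1833, 25, 183]);
translate([0, 66, 234]) cube([25, 1324, 183]);
translate([1940, 66, 234]) cube([25, 1324, 183]);
translate([160, 0, 417]) cube([64, 1456, 20]);
translate([318, 0, 417]) cube([64, 1456, 20]);
translate([476, 0, 417]) cube([64, 1456, 20]);
translate([634, 0, 417]) cube([64, 1456, 20]);
translate([792, 0, 417]) cube([64, 1456, 20]);
translate([950, 0, 417]) cube([64, 1456, 20]);
translate([1108, 0, 417]) cube([64, 1456, 20]);
translate([1266, 0, 417]) cube([64, 1456, 20]);
translate([1424, 0, 417]) cube([64, 1456, 20]);
translate([1582, 0, 417]) cube([64, 1456, 20]);
translate([1740, 0, 417]) cube([64, 1456, 20]);


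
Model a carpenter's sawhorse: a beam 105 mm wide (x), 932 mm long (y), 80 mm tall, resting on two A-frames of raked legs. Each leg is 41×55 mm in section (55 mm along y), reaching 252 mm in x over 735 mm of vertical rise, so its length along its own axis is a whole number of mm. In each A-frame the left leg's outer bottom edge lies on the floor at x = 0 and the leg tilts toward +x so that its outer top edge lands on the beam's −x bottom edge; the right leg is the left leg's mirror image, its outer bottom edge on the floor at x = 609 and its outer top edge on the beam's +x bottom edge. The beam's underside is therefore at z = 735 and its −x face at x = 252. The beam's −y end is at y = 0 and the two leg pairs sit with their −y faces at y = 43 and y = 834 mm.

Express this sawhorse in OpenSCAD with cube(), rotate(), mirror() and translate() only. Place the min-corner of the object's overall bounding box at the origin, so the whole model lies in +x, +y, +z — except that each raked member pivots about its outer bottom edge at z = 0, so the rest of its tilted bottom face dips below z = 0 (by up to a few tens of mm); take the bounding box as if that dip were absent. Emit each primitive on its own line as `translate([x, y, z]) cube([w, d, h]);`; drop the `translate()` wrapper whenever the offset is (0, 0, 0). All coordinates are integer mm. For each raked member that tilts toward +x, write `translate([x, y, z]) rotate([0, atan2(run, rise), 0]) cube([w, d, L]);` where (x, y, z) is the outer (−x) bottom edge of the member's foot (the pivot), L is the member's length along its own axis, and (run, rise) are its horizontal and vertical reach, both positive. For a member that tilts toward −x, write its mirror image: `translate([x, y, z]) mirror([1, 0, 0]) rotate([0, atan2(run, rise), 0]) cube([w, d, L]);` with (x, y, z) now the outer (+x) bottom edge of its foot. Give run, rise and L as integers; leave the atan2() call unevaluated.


translate([252, 0, 735]) cube([105, 932, 80]);
translate([0, 43, 0]) rotate([0, atan2(252, 735), 0]) cube([41, 55, 777]);
translate([609, 43, 0]) mirror([1, 0, 0]) rotate([0, atan2(252, 735), 0]) cube([41, 55, 777]);
translate([0, 834, 0]) rotate([0, atan2(252, 735), 0]) cube([41, 55, 777]);
translate([609, 834, 0]) mirror([1, 0, 0]) rotate([0, atan2(252, 735), 0]) cube([41, 55, 777]);


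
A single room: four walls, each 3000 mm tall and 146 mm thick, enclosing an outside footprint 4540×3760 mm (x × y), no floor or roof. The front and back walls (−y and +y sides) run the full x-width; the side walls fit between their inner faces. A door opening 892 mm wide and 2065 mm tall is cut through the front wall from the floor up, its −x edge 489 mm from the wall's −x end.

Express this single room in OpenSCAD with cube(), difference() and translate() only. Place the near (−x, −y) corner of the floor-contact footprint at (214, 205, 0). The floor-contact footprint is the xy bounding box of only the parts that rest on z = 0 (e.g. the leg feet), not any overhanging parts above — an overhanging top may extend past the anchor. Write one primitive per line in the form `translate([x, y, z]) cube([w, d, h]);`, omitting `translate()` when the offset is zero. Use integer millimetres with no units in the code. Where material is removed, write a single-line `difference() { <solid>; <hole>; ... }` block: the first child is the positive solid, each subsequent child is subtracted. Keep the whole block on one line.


difference() { translate([214, 205, 0]) cube([4540, 146, 3000]); translate([703, 205, 0]) cube([892, 146, 2065]); }
translate([214, 3819, 0]) cube([4540, 146, 3000]);
translate([214, 351, 0]) cube([146, 3468, 3000]);
translate([4608, 351, 0]) cube([146, 3468, 3000]);


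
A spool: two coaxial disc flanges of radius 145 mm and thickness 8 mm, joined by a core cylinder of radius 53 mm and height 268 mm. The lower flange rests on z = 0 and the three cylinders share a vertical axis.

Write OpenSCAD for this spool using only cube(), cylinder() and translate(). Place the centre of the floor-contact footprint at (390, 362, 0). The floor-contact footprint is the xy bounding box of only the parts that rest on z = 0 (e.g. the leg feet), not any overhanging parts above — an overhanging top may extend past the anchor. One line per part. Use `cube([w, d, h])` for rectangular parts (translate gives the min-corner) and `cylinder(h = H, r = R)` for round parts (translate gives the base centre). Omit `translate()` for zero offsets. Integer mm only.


translate([390, 362, 0]) cylinder(h = 8, r = 145);
translate([390, 362, 8]) cylinder(h = 268, r = 53);
translate([390, 362, 276]) cylinder(h = 8, r = 145);


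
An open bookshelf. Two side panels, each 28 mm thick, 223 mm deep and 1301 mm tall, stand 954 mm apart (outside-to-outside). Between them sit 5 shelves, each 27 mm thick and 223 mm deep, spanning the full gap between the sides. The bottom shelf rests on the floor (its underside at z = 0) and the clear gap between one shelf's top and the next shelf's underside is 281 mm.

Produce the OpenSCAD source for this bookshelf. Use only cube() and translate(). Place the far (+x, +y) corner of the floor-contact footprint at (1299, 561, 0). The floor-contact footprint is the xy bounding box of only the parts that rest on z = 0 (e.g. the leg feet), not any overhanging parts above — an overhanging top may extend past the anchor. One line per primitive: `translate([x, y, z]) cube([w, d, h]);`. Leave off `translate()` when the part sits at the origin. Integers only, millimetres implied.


translate([345, 338, 0]) cube([28, 223, 1301]);
translate([1271, 338, 0]) cube([28, 223, 1301]);
translate([373, 338, 0]) cube([898, 223, 27]);
translate([373, 338, 308]) cube([898, 223, 27]);
translate([373, 338, 616]) cube([898, 223, 27]);
translate([373, 338, 924]) cube([898, 223, 27]);
translate([373, 338, 1232]) cube([898, 223, 27]);


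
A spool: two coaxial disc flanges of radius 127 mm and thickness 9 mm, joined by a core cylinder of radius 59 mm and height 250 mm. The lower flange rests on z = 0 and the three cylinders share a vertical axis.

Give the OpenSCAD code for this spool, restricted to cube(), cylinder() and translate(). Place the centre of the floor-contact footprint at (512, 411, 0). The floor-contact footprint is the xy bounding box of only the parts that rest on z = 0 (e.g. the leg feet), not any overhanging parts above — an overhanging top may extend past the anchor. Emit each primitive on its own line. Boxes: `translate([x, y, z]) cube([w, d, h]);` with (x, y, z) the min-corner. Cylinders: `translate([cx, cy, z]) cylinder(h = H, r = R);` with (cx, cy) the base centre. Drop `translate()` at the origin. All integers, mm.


translate([512, 411, 0]) cylinder(h = 9, r = 127);
translate([512, 411, 9]) cylinder(h = 250, r = 59);
translate([512, 411, 259]) cylinder(h = 9, r = 127);


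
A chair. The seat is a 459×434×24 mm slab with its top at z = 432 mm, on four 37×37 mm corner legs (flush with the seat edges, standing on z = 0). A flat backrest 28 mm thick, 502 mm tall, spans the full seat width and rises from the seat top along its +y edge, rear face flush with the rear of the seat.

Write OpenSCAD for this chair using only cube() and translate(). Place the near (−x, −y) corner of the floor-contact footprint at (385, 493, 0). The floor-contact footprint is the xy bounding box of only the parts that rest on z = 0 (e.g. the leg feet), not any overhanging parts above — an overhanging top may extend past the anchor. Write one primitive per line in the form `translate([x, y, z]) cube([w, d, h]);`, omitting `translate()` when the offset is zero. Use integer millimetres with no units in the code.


translate([385, 493, 408]) cube([459, 434, 24]);
translate([385, 493, 0]) cube([37, 37, 408]);
translate([807, 493, 0]) cube([37, 37, 408]);
translate([385, 890, 0]) cube([37, 37, 408]);
translate([807, 890, 0]) cube([37, 37, 408]);
translate([385, 899, 432]) cube([459, 28, 502]);


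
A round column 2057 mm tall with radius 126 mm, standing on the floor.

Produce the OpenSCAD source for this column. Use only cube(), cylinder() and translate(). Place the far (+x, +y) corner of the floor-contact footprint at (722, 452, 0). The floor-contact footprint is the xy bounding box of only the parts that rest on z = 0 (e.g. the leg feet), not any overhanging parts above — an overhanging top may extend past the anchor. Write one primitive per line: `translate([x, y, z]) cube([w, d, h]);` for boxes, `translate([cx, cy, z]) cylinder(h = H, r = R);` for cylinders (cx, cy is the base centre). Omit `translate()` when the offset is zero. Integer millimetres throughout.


translate([596, 326, 0]) cylinder(h = 2057, r = 126);


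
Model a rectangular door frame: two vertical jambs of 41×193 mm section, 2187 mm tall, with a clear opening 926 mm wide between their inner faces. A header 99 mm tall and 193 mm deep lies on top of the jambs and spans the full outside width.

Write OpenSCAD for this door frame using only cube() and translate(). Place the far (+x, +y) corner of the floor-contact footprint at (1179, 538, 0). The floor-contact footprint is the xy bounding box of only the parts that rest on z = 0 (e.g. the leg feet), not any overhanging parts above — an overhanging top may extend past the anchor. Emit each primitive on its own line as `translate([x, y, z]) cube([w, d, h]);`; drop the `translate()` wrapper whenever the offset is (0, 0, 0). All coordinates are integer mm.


translate([171, 345, 0]) cube([41, 193, 2187]);
translate([1138, 345, 0]) cube([41, 193, 2187]);
translate([171, 345, 2187]) cube([1008, 193, 99]);


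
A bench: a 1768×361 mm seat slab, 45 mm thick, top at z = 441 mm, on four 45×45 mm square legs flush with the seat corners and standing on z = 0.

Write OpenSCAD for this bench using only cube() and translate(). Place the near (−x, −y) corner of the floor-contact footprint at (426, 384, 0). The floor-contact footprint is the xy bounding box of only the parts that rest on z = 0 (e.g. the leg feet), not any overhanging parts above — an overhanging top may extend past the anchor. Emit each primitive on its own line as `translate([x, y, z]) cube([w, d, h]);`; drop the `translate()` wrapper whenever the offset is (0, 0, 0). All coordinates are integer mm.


translate([426, 384, 396]) cube([1768, 361, 45]);
translate([426, 384, 0]) cube([45, 45, 396]);
translate([426, 700, 0]) cube([45, 45, 396]);
translate([2149, 384, 0]) cube([45, 45, 396]);
translate([2149, 700, 0]) cube([45, 45, 396]);


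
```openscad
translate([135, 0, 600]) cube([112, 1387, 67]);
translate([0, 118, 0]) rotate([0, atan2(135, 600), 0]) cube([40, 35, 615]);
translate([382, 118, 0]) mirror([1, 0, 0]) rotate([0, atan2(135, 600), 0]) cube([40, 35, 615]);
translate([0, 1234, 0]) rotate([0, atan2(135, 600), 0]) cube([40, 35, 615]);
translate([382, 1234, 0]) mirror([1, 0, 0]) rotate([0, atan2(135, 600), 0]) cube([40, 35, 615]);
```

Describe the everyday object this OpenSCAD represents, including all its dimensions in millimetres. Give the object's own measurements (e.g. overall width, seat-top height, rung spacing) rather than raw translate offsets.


A sawhorse. A 112×1387×67 mm beam (x, y, z) sits on two A-frame leg pairs. Each pair is two raked legs of 40×35 mm section (35 mm along y) splaying symmetrically in x. Each leg rises 600 mm vertically over 135 mm of horizontal reach and is 615 mm long along its own axis. Every leg's outer bottom edge rests on the floor and its outer top edge meets a bottom edge of the beam — the left legs (tilting toward +x) meet the beam's −x bottom edge, the right legs (their mirror images, tilting toward −x) meet its +x bottom edge — so the leg tops tuck under the beam, the beam's underside is 600 mm above the floor, and the feet are 382 mm apart outside-to-outside with the beam centred between them. The two leg pairs are set in 118 mm from either end of the beam.


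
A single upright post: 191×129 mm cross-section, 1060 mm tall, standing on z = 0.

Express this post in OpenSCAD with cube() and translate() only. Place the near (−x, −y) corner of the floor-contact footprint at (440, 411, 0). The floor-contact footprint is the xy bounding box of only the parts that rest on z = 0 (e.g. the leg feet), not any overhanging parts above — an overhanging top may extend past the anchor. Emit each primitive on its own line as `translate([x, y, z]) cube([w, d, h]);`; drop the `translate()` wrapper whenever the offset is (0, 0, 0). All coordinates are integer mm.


translate([440, 411, 0]) cube([191, 129, 1060]);


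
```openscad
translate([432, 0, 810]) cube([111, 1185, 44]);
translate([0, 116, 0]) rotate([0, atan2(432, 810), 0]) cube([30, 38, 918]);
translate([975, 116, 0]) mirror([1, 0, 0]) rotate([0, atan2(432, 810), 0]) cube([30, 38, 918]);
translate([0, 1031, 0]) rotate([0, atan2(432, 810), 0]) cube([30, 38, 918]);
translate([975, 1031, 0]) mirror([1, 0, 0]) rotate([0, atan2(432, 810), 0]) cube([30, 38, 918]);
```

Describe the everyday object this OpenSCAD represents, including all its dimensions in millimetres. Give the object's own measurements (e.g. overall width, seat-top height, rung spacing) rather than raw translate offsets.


A sawhorse. A 111×1185×44 mm beam (x, y, z) sits on two A-frame leg pairs. Each pair is two raked legs of 30×38 mm section (38 mm along y) splaying symmetrically in x. Each leg rises 810 mm vertically over 432 mm of horizontal reach and is 918 mm long along its own axis. Every leg's outer bottom edge rests on the floor and its outer top edge meets a bottom edge of the beam — the left legs (tilting toward +x) meet the beam's −x bottom edge, the right legs (their mirror images, tilting toward −x) meet its +x bottom edge — so the leg tops tuck under the beam, the beam's underside is 810 mm above the floor, and the feet are 975 mm apart outside-to-outside with the beam centred between them. The two leg pairs are set in 116 mm from either end of the beam.


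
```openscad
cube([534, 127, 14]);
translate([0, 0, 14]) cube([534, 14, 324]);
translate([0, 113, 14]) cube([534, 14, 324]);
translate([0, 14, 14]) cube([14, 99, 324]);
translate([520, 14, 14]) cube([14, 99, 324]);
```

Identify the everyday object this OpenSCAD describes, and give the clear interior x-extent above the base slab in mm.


An open box. The internal width is 506 mm.

A 534×127 base slab with four walls standing on it — an open box. The base is 534 mm wide and the walls are 14 mm thick, so the internal width is 534 − 2 × 14 = 506 mm.


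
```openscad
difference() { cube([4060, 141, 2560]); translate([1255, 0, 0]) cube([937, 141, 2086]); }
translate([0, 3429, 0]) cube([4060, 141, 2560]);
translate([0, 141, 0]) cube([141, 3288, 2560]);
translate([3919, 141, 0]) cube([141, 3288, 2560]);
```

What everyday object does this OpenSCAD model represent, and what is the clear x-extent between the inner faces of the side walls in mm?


A single room. The interior width is 3778 mm.

Four walls enclosing a rectangle with a door in the front wall — a room. Outside width 4060 minus two 141 mm walls gives 3778 mm.


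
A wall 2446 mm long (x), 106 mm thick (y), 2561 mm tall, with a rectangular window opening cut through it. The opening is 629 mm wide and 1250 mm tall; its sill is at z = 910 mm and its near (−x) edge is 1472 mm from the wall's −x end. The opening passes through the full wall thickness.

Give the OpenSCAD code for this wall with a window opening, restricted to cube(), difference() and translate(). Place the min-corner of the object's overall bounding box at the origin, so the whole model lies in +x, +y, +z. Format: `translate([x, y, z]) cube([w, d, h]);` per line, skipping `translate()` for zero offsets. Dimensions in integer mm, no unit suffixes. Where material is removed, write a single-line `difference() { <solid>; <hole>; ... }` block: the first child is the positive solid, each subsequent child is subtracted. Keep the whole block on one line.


difference() { cube([2446, 106, 2561]); translate([1472, 0, 910]) cube([629, 106, 1250]); }


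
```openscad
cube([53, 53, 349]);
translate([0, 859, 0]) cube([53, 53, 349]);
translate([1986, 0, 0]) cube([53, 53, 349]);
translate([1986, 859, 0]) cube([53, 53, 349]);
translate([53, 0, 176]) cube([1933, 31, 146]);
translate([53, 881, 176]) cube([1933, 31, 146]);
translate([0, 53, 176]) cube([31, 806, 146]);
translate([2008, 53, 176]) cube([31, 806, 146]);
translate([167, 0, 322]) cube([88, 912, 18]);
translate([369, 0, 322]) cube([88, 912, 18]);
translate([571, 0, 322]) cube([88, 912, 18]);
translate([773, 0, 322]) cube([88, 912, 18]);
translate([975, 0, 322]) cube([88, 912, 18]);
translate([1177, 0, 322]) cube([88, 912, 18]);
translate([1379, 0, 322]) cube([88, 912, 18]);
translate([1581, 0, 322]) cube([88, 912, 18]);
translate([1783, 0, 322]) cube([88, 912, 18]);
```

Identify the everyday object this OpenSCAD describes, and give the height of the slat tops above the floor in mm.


A bed frame. The slat-top height is 340 mm.

Four posts, four rails, and a row of slats — a bed frame. Slats sit on the rails at z = 176 + 146 = 322; with slat thickness 18, the top is 340 mm.


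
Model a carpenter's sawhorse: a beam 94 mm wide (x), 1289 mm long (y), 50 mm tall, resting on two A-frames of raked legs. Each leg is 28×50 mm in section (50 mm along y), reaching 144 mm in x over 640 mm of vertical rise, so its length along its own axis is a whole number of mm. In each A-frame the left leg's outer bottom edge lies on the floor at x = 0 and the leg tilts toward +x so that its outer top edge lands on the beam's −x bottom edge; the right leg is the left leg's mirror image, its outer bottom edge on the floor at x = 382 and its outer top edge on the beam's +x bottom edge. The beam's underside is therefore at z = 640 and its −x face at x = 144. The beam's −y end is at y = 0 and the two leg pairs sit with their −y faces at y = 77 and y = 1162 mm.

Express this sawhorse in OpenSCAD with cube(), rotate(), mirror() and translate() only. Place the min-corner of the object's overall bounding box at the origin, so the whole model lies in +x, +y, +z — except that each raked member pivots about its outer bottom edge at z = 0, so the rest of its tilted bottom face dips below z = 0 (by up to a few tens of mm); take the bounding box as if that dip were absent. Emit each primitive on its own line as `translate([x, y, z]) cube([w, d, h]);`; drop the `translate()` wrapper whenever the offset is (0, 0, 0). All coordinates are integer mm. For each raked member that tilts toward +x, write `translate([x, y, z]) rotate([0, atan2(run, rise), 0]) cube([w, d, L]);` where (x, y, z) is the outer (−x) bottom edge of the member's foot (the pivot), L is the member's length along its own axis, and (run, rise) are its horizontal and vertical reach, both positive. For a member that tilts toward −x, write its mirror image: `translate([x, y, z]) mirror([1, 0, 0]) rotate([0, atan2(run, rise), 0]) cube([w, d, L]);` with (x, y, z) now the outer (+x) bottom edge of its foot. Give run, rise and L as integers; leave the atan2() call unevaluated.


translate([144, 0, 640]) cube([94, 1289, 50]);
translate([0, 77, 0]) rotate([0, atan2(144, 640), 0]) cube([28, 50, 656]);
translate([382, 77, 0]) mirror([1, 0, 0]) rotate([0, atan2(144, 640), 0]) cube([28, 50, 656]);
translate([0, 1162, 0]) rotate([0, atan2(144, 640), 0]) cube([28, 50, 656]);
translate([382, 1162, 0]) mirror([1, 0, 0]) rotate([0, atan2(144, 640), 0]) cube([28, 50, 656]);


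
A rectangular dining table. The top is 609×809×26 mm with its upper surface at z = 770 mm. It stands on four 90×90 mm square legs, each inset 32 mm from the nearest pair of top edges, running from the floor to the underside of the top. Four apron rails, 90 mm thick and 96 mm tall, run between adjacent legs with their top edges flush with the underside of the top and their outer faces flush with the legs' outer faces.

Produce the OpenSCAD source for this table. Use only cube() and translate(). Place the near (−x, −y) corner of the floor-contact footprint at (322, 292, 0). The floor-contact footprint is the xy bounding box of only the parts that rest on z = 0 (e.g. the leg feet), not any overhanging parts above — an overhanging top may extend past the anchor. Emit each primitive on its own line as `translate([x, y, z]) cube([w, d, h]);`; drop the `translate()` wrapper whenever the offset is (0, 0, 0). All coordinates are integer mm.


// leg_h = 770 - 26 = 744
// apron z = 744 - 96 = 648
translate([290, 260, 744]) cube([609, 809, 26]);
translate([322, 292, 0]) cube([90, 90, 744]);
translate([777, 292, 0]) cube([90, 90, 744]);
translate([322, 947, 0]) cube([90, 90, 744]);
translate([777, 947, 0]) cube([90, 90, 744]);
translate([412, 292, 648]) cube([365, 90, 96]);
translate([412, 947, 648]) cube([365, 90, 96]);
translate([322, 382, 648]) cube([90, 565, 96]);
translate([777, 382, 648]) cube([90, 565, 96]);


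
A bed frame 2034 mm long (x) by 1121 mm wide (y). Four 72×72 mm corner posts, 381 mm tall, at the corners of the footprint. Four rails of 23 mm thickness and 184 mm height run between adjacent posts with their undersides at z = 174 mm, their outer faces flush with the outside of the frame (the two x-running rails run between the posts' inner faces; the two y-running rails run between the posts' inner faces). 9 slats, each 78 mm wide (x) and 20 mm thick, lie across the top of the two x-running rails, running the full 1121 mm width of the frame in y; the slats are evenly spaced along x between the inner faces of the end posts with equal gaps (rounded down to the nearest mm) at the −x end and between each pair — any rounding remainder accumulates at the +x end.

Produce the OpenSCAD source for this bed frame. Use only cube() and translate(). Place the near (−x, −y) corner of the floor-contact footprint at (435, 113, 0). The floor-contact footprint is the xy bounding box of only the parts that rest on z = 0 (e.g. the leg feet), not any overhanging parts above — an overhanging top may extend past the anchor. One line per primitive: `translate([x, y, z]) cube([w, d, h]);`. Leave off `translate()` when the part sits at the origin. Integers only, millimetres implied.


// slat z = rail_z + rail_h = 174 + 184 = 358
// slat gap = ⌊(1890 − 9·78) / 10⌋ = 118
translate([435, 113, 0]) cube([72, 72, 381]);
translate([435, 1162, 0]) cube([72, 72, 381]);
translate([2397, 113, 0]) cube([72, 72, 381]);
translate([2397, 1162, 0]) cube([72, 72, 381]);
translate([507, 113, 174]) cube([1890, 23, 184]);
translate([507, 1211, 174]) cube([1890, 23, 184]);
translate([435, 185, 174]) cube([23, 977, 184]);
translate([2446, 185, 174]) cube([23, 977, 184]);
translate([625, 113, 358]) cube([78, 1121, 20]);
translate([821, 113, 358]) cube([78, 1121, 20]);
translate([1017, 113, 358]) cube([78, 1121, 20]);
translate([1213, 113, 358]) cube([78, 1121, 20]);
translate([1409, 113, 358]) cube([78, 1121, 20]);
translate([1605, 113, 358]) cube([78, 1121, 20]);
translate([1801, 113, 358]) cube([78, 1121, 20]);
translate([1997, 113, 358]) cube([78, 1121, 20]);
translate([2193, 113, 358]) cube([78, 1121, 20]);


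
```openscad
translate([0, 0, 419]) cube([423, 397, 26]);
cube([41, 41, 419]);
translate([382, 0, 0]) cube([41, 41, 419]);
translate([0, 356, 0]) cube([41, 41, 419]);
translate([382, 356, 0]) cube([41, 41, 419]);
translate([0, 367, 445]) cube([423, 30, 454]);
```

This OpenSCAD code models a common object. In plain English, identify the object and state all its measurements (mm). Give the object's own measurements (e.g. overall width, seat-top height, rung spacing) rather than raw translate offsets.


A chair. The seat is a 423×397×26 mm slab with its top at z = 445 mm, on four 41×41 mm corner legs (flush with the seat edges, standing on z = 0). A flat backrest 30 mm thick, 454 mm tall, spans the full seat width and rises from the seat top along its +y edge, rear face flush with the rear of the seat.


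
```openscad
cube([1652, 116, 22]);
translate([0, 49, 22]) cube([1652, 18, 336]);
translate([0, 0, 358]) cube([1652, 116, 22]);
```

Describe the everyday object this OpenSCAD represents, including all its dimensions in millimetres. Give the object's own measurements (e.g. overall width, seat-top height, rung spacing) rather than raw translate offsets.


An I-beam lying along x, 1652 mm long. Overall section height 380 mm. Two flanges 116 mm wide (y) and 22 mm thick, one on the floor and one at the top; a web 18 mm thick runs between them, centred on the flange width.


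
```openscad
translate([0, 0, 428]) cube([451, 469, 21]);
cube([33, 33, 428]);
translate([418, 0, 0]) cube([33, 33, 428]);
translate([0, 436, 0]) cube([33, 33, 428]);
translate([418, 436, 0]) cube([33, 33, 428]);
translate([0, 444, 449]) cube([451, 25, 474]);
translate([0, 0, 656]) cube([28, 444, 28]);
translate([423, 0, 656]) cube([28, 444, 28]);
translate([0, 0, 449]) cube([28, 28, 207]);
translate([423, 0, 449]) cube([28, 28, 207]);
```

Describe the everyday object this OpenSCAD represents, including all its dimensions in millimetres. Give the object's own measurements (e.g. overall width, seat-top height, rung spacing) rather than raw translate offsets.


A chair. The seat is a 451×469×21 mm slab with its top at z = 449 mm, on four 33×33 mm corner legs (flush with the seat edges, standing on z = 0). A flat backrest 25 mm thick, 474 mm tall, spans the full seat width and rises from the seat top along its +y edge, rear face flush with the rear of the seat. Two armrests of 28×28 mm section run along each side from the seat's front edge to the front of the backrest, top faces 235 mm above the seat top and outer faces flush with the seat's x-edges; a 28×28 mm post under the front of each armrest stands on the seat at the front corner.


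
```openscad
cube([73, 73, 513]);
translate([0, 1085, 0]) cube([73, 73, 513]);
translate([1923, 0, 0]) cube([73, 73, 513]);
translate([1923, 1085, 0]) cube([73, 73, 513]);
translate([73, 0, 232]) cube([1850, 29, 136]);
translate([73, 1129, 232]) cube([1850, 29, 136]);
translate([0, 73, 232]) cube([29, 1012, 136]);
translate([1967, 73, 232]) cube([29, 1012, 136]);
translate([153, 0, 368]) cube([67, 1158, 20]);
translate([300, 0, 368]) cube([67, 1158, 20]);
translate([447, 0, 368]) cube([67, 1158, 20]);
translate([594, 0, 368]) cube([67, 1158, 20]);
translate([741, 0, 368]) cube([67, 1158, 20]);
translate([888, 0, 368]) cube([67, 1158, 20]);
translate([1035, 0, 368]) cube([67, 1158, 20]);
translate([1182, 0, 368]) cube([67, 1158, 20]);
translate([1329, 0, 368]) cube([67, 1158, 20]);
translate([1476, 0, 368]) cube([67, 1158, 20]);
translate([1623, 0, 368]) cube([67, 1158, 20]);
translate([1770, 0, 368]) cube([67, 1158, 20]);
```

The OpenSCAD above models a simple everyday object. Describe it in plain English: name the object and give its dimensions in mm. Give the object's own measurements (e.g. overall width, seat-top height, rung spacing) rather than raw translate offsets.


A bed frame 1996 mm long (x) by 1158 mm wide (y). Four 73×73 mm corner posts, 513 mm tall, at the corners of the footprint. Four rails of 29 mm thickness and 136 mm height run between adjacent posts with their undersides at z = 232 mm, their outer faces flush with the outside of the frame (the two x-running rails run between the posts' inner faces; the two y-running rails run between the posts' inner faces). 12 slats, each 67 mm wide (x) and 20 mm thick, lie across the top of the two x-running rails, running the full 1158 mm width of the frame in y; along x they sit between the end posts with a 80 mm gap after the −x posts and between neighbouring slats, leaving 86 mm before the +x posts.


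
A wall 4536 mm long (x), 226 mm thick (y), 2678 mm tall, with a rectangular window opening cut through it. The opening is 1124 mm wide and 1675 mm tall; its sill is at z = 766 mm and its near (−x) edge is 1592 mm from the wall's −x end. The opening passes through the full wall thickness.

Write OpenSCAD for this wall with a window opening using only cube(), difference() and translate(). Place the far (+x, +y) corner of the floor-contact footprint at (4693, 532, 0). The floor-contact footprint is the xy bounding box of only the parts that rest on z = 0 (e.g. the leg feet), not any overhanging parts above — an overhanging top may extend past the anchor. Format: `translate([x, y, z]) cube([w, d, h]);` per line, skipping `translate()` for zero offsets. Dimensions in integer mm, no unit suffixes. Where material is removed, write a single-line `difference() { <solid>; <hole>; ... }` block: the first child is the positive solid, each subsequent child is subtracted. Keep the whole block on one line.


difference() { translate([157, 306, 0]) cube([4536, 226, 2678]); translate([1749, 306, 766]) cube([1124, 226, 1675]); }
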